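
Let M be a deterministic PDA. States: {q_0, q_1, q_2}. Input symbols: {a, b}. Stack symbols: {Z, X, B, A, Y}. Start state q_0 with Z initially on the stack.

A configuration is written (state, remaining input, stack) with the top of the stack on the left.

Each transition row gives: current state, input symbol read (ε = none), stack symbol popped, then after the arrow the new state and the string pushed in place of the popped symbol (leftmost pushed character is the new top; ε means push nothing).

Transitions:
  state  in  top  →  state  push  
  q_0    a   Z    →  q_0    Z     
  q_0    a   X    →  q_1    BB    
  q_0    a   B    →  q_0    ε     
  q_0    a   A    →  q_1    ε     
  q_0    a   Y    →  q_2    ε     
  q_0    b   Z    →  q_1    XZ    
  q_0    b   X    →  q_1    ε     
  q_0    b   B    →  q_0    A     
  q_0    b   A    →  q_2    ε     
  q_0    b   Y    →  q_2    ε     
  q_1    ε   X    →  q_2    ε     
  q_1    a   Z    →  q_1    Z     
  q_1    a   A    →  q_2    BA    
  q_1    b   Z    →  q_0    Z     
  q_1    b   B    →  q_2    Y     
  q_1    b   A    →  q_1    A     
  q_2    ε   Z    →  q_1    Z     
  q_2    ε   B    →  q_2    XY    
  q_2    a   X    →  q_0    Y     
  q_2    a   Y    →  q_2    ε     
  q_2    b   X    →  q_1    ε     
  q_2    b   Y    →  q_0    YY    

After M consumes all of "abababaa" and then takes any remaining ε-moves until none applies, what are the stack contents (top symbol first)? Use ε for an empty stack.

Z

(q_0, abababaa, Z)
  read a, top Z: go to q_0, push Z → (q_0, bababaa, Z)
  read b, top Z: go to q_1, push XZ → (q_1, ababaa, XZ)
  ε-move, top X: go to q_2, push ε → (q_2, ababaa, Z)
  ε-move, top Z: go to q_1, push Z → (q_1, ababaa, Z)
  read a, top Z: go to q_1, push Z → (q_1, babaa, Z)
  read b, top Z: go to q_0, push Z → (q_0, abaa, Z)
  read a, top Z: go to q_0, push Z → (q_0, baa, Z)
  read b, top Z: go to q_1, push XZ → (q_1, aa, XZ)
  ε-move, top X: go to q_2, push ε → (q_2, aa, Z)
  ε-move, top Z: go to q_1, push Z → (q_1, aa, Z)
  read a, top Z: go to q_1, push Z → (q_1, a, Z)
  read a, top Z: go to q_1, push Z → (q_1, ε, Z)
All input consumed in state q_1 with stack Z.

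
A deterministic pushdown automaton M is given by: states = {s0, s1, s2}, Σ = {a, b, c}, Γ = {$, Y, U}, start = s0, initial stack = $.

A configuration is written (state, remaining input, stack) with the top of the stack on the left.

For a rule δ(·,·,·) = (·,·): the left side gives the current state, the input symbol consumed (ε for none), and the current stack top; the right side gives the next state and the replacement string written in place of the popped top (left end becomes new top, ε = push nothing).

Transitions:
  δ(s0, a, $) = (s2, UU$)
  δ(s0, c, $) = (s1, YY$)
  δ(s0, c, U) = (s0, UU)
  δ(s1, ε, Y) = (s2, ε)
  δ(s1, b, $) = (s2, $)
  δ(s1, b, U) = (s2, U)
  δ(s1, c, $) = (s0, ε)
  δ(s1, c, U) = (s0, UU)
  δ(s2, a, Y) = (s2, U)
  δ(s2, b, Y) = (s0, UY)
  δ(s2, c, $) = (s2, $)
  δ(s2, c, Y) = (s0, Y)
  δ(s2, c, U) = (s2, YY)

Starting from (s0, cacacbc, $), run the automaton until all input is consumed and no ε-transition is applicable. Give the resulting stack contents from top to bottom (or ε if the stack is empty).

(s0, cacacbc, $)
  read c, top $: go to s1, push YY$ → (s1, acacbc, YY$)
  ε-move, top Y: go to s2, push ε → (s2, acacbc, Y$)
  read a, top Y: go to s2, push U → (s2, cacbc, U$)
  read c, top U: go to s2, push YY → (s2, acbc, YY$)
  read a, top Y: go to s2, push U → (s2, cbc, UY$)
  read c, top U: go to s2, push YY → (s2, bc, YYY$)
  read b, top Y: go to s0, push UY → (s0, c, UYYY$)
  read c, top U: go to s0, push UU → (s0, ε, UUYYY$)
All input consumed in state s0 with stack UUYYY$.

UUYYY$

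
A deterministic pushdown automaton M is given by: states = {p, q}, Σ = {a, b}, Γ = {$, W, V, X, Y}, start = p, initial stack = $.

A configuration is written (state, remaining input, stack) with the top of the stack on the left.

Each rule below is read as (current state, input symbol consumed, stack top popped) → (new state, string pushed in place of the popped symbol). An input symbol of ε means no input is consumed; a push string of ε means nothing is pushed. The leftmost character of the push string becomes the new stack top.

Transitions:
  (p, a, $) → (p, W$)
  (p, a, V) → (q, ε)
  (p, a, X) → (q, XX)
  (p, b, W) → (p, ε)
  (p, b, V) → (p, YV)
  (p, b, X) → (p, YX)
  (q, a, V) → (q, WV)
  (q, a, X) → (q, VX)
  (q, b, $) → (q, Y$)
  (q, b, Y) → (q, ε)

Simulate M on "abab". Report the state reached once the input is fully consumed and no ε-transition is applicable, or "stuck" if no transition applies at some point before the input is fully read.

(p, abab, $)
  read a, top $: go to p, push W$ → (p, bab, W$)
  read b, top W: go to p, push ε → (p, ab, $)
  read a, top $: go to p, push W$ → (p, b, W$)
  read b, top W: go to p, push ε → (p, ε, $)
All input consumed; M is in state p.

p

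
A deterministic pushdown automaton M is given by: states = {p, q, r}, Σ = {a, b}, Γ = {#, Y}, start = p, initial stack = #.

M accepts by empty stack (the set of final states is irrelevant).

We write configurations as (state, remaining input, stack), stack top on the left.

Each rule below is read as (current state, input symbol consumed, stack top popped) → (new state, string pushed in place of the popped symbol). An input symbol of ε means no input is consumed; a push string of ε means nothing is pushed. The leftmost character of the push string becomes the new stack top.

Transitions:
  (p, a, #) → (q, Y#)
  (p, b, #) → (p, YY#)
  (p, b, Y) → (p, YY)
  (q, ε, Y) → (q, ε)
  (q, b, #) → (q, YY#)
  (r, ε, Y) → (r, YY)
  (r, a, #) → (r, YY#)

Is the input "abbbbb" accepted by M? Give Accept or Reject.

(p, abbbbb, #)
  read a, top #: go to q, push Y# → (q, bbbbb, Y#)
  ε-move, top Y: go to q, push ε → (q, bbbbb, #)
  read b, top #: go to q, push YY# → (q, bbbb, YY#)
  ε-move, top Y: go to q, push ε → (q, bbbb, Y#)
  ε-move, top Y: go to q, push ε → (q, bbbb, #)
  read b, top #: go to q, push YY# → (q, bbb, YY#)
  ε-move, top Y: go to q, push ε → (q, bbb, Y#)
  ε-move, top Y: go to q, push ε → (q, bbb, #)
  read b, top #: go to q, push YY# → (q, bb, YY#)
  ε-move, top Y: go to q, push ε → (q, bb, Y#)
  ε-move, top Y: go to q, push ε → (q, bb, #)
  read b, top #: go to q, push YY# → (q, b, YY#)
  ε-move, top Y: go to q, push ε → (q, b, Y#)
  ε-move, top Y: go to q, push ε → (q, b, #)
  read b, top #: go to q, push YY# → (q, ε, YY#)
  ε-move, top Y: go to q, push ε → (q, ε, Y#)
  ε-move, top Y: go to q, push ε → (q, ε, #)
All input consumed; stack is #, not empty, and no further ε-move applies.

Reject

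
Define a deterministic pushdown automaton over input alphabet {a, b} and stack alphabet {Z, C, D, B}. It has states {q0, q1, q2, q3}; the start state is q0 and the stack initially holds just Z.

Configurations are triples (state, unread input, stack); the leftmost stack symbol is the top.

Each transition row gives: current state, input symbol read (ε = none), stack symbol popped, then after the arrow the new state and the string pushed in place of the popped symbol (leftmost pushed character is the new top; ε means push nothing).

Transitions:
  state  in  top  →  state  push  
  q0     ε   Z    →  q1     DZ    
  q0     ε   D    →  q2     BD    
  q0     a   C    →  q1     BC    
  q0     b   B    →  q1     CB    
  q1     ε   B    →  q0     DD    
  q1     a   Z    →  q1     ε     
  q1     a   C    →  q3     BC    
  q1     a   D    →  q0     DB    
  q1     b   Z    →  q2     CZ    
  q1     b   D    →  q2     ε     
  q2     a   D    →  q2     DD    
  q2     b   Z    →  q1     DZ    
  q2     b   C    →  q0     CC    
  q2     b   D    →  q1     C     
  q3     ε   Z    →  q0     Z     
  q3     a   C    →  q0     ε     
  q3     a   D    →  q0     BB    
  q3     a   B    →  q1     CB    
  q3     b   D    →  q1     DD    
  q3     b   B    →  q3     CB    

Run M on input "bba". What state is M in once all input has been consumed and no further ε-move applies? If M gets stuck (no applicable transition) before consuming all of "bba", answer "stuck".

(q0, bba, Z) ⊢ (q1, bba, DZ) ⊢ (q2, ba, Z) ⊢ (q1, a, DZ) ⊢ (q0, ε, DBZ) ⊢ (q2, ε, BDBZ)
All input consumed; M is in state q2.

q2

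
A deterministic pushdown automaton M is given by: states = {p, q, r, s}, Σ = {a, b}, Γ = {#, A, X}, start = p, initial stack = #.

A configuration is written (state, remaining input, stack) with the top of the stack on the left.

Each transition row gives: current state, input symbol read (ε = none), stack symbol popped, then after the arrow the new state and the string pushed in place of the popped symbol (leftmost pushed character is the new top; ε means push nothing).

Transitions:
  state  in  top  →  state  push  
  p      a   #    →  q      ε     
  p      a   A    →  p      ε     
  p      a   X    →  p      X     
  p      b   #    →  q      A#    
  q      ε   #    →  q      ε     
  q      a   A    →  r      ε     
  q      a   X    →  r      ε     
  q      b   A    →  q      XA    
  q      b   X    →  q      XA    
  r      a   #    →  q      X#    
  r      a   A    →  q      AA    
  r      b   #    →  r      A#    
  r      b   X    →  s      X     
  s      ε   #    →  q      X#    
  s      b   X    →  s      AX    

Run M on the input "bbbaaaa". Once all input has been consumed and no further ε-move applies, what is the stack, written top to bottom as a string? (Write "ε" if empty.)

AAA#

(p, bbbaaaa, #) ⊢ (q, bbaaaa, A#) ⊢ (q, baaaa, XA#) ⊢ (q, aaaa, XAA#) ⊢ (r, aaa, AA#) ⊢ (q, aa, AAA#) ⊢ (r, a, AA#) ⊢ (q, ε, AAA#)
All input consumed in state q with stack AAA#.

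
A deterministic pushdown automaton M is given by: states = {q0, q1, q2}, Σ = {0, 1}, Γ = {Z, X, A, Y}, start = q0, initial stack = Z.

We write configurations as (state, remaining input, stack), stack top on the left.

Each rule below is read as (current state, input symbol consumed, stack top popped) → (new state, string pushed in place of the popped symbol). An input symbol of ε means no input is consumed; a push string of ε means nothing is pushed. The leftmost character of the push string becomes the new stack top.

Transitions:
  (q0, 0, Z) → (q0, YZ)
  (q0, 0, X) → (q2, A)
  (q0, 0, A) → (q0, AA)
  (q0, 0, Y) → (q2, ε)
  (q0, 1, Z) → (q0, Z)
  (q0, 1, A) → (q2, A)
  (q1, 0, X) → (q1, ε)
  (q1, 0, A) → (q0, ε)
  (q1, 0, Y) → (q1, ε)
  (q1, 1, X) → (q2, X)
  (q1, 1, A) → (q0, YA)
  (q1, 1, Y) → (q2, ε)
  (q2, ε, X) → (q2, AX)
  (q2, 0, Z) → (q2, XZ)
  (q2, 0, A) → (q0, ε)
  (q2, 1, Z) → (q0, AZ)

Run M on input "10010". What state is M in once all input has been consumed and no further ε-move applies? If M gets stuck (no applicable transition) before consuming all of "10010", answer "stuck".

q0

(q0, 10010, Z)
  read 1, top Z: go to q0, push Z → (q0, 0010, Z)
  read 0, top Z: go to q0, push YZ → (q0, 010, YZ)
  read 0, top Y: go to q2, push ε → (q2, 10, Z)
  read 1, top Z: go to q0, push AZ → (q0, 0, AZ)
  read 0, top A: go to q0, push AA → (q0, ε, AAZ)
All input consumed; M is in state q0.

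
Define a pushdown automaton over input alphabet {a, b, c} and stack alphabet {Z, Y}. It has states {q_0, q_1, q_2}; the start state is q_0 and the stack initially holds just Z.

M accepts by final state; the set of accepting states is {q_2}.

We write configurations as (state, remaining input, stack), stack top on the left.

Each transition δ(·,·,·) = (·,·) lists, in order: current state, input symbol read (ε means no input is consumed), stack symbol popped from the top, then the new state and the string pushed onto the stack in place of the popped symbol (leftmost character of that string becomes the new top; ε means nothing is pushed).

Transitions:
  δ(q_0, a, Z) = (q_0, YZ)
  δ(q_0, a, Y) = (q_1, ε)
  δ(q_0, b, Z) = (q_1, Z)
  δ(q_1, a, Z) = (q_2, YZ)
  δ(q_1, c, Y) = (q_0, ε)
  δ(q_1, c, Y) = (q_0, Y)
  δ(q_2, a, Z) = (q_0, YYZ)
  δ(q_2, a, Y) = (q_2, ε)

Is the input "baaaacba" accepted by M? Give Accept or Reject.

Accept

One accepting computation: (q_0, baaaacba, Z) ⊢ (q_1, aaaacba, Z) ⊢ (q_2, aaacba, YZ) ⊢ (q_2, aacba, Z) ⊢ (q_0, acba, YYZ) ⊢ (q_1, cba, YZ) ⊢ (q_0, ba, Z) ⊢ (q_1, a, Z) ⊢ (q_2, ε, YZ)
All input consumed and state q_2 ∈ F.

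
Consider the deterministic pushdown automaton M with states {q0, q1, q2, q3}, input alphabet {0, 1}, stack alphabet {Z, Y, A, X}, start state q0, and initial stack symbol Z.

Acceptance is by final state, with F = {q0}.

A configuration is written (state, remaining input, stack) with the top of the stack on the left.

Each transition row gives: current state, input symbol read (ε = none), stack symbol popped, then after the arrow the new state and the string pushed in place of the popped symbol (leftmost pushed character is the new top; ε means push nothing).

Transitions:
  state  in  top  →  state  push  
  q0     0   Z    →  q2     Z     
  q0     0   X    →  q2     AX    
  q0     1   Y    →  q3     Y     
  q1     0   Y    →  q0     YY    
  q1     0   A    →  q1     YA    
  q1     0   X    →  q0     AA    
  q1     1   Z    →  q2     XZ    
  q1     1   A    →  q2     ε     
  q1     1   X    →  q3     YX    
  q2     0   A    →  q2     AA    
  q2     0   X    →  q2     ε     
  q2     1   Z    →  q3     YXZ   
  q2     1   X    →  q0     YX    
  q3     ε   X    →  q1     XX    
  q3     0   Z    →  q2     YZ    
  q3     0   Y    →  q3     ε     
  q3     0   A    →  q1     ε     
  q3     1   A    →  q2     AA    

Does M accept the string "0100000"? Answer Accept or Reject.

Reject

(q0, 0100000, Z)
  read 0, top Z: go to q2, push Z → (q2, 100000, Z)
  read 1, top Z: go to q3, push YXZ → (q3, 00000, YXZ)
  read 0, top Y: go to q3, push ε → (q3, 0000, XZ)
  ε-move, top X: go to q1, push XX → (q1, 0000, XXZ)
  read 0, top X: go to q0, push AA → (q0, 000, AAXZ)
No transition applies at (q0, 000, AAXZ); input not fully consumed.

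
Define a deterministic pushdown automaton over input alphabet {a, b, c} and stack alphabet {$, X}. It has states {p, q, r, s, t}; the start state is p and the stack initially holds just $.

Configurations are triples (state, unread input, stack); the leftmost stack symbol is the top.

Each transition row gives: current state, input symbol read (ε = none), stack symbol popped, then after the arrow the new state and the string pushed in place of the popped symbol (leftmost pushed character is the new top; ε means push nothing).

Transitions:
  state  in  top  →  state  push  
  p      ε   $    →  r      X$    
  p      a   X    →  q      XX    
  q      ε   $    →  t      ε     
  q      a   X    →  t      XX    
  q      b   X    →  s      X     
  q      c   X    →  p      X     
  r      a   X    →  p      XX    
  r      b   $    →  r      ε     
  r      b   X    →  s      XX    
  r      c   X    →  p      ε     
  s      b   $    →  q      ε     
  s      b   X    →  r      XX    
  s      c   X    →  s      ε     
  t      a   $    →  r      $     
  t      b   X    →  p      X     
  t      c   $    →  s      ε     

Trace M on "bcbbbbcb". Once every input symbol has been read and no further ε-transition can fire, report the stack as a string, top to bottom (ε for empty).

(p, bcbbbbcb, $) ⊢ (r, bcbbbbcb, X$) ⊢ (s, cbbbbcb, XX$) ⊢ (s, bbbbcb, X$) ⊢ (r, bbbcb, XX$) ⊢ (s, bbcb, XXX$) ⊢ (r, bcb, XXXX$) ⊢ (s, cb, XXXXX$) ⊢ (s, b, XXXX$) ⊢ (r, ε, XXXXX$)
All input consumed in state r with stack XXXXX$.

XXXXX$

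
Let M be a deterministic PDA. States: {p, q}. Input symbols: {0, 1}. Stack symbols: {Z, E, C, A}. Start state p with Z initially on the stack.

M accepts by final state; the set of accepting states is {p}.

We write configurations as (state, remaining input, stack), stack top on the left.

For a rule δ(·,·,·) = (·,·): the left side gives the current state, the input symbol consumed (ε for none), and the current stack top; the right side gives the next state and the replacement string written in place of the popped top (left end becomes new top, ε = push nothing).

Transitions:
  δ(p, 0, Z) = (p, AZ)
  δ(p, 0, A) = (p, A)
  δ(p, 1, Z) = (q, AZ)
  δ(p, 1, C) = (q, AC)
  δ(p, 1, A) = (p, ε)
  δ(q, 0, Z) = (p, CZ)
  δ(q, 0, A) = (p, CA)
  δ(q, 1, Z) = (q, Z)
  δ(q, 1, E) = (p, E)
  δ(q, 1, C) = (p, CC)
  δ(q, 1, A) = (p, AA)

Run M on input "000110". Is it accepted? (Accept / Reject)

Accept

(p, 000110, Z)
  read 0, top Z: go to p, push AZ → (p, 00110, AZ)
  read 0, top A: go to p, push A → (p, 0110, AZ)
  read 0, top A: go to p, push A → (p, 110, AZ)
  read 1, top A: go to p, push ε → (p, 10, Z)
  read 1, top Z: go to q, push AZ → (q, 0, AZ)
  read 0, top A: go to p, push CA → (p, ε, CAZ)
All input consumed; state p ∈ F.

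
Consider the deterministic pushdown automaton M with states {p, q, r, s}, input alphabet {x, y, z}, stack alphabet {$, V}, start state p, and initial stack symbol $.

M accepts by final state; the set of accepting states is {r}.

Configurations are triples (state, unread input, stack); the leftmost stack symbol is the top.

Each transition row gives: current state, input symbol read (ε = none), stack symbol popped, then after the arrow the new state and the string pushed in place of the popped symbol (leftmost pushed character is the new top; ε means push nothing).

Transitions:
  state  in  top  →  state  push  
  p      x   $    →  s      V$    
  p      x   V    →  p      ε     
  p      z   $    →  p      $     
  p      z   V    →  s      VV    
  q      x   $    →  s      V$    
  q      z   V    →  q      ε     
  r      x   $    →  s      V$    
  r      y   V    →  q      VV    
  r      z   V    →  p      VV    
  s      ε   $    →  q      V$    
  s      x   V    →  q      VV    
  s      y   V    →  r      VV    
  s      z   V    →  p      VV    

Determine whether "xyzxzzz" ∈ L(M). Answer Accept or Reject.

(p, xyzxzzz, $) ⊢ (s, yzxzzz, V$) ⊢ (r, zxzzz, VV$) ⊢ (p, xzzz, VVV$) ⊢ (p, zzz, VV$) ⊢ (s, zz, VVV$) ⊢ (p, z, VVVV$) ⊢ (s, ε, VVVVV$)
All input consumed; state s ∉ F and no further ε-move applies.

Reject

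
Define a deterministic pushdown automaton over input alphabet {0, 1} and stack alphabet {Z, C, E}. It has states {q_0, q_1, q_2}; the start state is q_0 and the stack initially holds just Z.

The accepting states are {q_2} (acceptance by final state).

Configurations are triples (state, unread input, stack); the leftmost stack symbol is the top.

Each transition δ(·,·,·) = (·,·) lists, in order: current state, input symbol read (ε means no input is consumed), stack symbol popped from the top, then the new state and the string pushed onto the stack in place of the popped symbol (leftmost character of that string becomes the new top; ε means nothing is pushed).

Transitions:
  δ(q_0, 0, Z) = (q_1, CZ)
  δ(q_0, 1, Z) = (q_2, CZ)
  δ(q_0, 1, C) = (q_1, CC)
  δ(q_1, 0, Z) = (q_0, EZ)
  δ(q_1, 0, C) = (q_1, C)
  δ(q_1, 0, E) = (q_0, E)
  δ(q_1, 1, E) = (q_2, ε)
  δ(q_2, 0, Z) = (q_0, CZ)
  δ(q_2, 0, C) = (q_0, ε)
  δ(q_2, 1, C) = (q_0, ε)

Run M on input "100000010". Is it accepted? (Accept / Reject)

(q_0, 100000010, Z) ⊢ (q_2, 00000010, CZ) ⊢ (q_0, 0000010, Z) ⊢ (q_1, 000010, CZ) ⊢ (q_1, 00010, CZ) ⊢ (q_1, 0010, CZ) ⊢ (q_1, 010, CZ) ⊢ (q_1, 10, CZ)
No transition applies at (q_1, 10, CZ); input not fully consumed.

Reject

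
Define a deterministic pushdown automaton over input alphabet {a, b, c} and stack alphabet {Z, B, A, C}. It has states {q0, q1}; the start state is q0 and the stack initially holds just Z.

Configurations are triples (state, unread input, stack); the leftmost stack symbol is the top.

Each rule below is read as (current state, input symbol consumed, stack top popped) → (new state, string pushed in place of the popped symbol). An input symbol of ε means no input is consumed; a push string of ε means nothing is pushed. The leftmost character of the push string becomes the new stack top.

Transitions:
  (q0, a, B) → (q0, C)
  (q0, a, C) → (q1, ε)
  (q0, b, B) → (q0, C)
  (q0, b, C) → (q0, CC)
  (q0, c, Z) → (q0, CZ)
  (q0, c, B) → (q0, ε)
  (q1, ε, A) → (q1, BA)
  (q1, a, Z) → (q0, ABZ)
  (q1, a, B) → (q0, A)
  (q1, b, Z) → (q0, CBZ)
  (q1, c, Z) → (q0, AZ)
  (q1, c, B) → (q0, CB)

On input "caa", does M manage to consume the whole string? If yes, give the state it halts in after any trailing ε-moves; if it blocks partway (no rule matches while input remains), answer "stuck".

(q0, caa, Z)
  read c, top Z: go to q0, push CZ → (q0, aa, CZ)
  read a, top C: go to q1, push ε → (q1, a, Z)
  read a, top Z: go to q0, push ABZ → (q0, ε, ABZ)
All input consumed; M is in state q0.

q0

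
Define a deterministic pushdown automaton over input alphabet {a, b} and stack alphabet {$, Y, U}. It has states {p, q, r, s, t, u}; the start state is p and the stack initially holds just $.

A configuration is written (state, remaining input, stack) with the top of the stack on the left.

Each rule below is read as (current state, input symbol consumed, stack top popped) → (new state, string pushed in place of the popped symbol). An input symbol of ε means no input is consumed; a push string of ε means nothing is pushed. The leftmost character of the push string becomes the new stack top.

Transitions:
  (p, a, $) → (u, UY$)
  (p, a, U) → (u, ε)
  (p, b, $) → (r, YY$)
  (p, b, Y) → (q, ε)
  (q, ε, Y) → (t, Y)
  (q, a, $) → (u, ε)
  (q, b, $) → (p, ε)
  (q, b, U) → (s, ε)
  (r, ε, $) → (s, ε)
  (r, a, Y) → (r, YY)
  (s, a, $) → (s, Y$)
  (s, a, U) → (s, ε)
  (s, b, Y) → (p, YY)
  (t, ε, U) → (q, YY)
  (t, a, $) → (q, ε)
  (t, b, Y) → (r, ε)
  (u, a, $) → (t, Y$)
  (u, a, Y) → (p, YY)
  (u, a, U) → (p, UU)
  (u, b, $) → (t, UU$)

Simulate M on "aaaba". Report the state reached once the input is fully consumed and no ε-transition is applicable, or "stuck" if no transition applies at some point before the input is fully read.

stuck

(p, aaaba, $)
  read a, top $: go to u, push UY$ → (u, aaba, UY$)
  read a, top U: go to p, push UU → (p, aba, UUY$)
  read a, top U: go to u, push ε → (u, ba, UY$)
No transition for (u, b, top U); M blocks with input ba remaining.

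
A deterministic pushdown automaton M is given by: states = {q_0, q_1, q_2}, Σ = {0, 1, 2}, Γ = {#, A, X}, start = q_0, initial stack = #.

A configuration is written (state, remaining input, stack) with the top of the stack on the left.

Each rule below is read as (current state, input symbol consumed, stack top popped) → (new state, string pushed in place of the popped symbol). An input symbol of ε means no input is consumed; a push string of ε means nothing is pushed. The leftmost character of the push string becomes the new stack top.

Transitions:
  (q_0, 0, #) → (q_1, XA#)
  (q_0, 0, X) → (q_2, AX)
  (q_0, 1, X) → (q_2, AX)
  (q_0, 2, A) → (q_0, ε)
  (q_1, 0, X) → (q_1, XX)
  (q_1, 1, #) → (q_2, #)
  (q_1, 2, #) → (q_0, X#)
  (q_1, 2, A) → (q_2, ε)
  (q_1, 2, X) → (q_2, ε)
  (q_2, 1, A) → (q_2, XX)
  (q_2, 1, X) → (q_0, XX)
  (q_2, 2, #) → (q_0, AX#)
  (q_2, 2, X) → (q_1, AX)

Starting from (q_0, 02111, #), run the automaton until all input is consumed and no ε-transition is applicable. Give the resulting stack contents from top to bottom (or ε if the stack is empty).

(q_0, 02111, #)
  read 0, top #: go to q_1, push XA# → (q_1, 2111, XA#)
  read 2, top X: go to q_2, push ε → (q_2, 111, A#)
  read 1, top A: go to q_2, push XX → (q_2, 11, XX#)
  read 1, top X: go to q_0, push XX → (q_0, 1, XXX#)
  read 1, top X: go to q_2, push AX → (q_2, ε, AXXX#)
All input consumed in state q_2 with stack AXXX#.

AXXX#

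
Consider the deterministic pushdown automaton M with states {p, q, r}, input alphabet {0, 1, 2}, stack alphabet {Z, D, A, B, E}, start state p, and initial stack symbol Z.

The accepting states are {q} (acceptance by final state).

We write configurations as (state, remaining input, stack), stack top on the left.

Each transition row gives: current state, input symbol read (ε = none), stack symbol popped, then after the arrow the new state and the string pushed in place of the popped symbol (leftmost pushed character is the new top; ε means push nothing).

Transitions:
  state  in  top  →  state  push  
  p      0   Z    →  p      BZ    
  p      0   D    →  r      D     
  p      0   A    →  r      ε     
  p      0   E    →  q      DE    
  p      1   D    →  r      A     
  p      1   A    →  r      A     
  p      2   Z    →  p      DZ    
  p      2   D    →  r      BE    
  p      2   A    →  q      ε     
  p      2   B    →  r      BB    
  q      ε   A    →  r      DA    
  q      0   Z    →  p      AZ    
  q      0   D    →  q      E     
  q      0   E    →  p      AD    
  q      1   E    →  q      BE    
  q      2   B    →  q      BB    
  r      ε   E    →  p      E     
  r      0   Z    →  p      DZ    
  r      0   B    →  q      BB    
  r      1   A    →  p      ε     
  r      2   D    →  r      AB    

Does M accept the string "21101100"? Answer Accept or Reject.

Reject

(p, 21101100, Z) ⊢ (p, 1101100, DZ) ⊢ (r, 101100, AZ) ⊢ (p, 01100, Z) ⊢ (p, 1100, BZ)
No transition applies at (p, 1100, BZ); input not fully consumed.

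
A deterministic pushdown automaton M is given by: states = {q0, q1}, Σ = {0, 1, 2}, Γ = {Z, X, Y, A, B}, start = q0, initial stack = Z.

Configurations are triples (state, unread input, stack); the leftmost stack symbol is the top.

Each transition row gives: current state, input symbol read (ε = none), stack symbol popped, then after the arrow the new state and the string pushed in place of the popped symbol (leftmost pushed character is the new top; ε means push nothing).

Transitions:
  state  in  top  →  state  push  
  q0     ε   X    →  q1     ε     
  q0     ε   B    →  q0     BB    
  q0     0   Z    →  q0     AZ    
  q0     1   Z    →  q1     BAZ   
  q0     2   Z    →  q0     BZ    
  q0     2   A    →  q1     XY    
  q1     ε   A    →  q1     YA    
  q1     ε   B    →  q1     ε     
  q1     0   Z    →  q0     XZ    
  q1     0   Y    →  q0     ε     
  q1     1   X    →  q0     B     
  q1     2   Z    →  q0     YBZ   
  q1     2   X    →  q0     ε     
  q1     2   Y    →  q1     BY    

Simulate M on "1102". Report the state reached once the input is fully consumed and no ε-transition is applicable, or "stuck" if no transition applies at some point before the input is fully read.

stuck

(q0, 1102, Z)
  read 1, top Z: go to q1, push BAZ → (q1, 102, BAZ)
  ε-move, top B: go to q1, push ε → (q1, 102, AZ)
  ε-move, top A: go to q1, push YA → (q1, 102, YAZ)
No transition for (q1, 1, top Y); M blocks with input 102 remaining.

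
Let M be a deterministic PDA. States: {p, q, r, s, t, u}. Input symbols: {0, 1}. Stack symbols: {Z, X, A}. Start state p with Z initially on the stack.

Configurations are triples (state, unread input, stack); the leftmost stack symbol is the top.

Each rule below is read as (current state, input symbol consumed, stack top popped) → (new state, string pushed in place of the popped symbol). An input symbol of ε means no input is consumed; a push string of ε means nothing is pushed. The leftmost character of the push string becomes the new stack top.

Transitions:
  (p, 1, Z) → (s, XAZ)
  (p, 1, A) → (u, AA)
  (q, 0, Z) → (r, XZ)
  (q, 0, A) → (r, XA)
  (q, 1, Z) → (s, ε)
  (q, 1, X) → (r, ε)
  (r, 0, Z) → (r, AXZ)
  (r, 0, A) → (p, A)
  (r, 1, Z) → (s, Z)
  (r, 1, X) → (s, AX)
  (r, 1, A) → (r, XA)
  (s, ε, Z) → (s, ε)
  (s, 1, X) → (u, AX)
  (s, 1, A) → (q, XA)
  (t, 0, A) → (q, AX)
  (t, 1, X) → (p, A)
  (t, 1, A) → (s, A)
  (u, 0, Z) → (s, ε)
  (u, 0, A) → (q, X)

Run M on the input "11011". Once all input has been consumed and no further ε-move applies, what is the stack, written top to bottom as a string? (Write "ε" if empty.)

AXAZ

(p, 11011, Z)
  read 1, top Z: go to s, push XAZ → (s, 1011, XAZ)
  read 1, top X: go to u, push AX → (u, 011, AXAZ)
  read 0, top A: go to q, push X → (q, 11, XXAZ)
  read 1, top X: go to r, push ε → (r, 1, XAZ)
  read 1, top X: go to s, push AX → (s, ε, AXAZ)
All input consumed in state s with stack AXAZ.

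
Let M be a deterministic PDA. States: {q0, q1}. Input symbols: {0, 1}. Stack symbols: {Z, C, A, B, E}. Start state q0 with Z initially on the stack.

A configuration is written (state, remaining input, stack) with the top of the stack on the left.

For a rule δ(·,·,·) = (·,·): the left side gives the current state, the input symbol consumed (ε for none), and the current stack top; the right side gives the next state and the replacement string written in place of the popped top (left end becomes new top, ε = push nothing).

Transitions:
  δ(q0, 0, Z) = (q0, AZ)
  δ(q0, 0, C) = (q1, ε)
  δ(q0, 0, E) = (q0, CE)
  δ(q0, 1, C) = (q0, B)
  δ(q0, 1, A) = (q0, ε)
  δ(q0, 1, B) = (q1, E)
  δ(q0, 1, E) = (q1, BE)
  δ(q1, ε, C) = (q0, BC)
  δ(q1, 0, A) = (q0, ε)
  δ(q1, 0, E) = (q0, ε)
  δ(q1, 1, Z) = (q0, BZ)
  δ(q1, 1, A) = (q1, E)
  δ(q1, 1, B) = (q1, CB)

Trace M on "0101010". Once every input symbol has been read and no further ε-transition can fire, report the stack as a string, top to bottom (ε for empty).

AZ

(q0, 0101010, Z) ⊢ (q0, 101010, AZ) ⊢ (q0, 01010, Z) ⊢ (q0, 1010, AZ) ⊢ (q0, 010, Z) ⊢ (q0, 10, AZ) ⊢ (q0, 0, Z) ⊢ (q0, ε, AZ)
All input consumed in state q0 with stack AZ.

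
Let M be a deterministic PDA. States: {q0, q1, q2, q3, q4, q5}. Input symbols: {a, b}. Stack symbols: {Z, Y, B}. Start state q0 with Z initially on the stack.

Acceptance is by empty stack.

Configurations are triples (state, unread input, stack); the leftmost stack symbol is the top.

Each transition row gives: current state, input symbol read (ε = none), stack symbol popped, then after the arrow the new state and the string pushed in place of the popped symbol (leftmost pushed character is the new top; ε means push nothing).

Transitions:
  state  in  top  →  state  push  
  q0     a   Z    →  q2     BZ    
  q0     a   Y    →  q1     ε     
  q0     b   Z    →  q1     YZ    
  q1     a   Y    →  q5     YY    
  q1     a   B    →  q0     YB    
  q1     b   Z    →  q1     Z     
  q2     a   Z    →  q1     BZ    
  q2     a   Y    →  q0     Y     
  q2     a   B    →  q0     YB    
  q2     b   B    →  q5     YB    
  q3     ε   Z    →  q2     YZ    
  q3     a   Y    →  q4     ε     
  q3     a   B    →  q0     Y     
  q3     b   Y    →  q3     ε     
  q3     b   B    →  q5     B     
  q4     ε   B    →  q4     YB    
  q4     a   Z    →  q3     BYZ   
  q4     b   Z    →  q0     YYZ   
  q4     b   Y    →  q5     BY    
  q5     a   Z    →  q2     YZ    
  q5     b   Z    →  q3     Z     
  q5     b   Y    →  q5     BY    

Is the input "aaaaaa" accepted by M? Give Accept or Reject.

Reject

(q0, aaaaaa, Z) ⊢ (q2, aaaaa, BZ) ⊢ (q0, aaaa, YBZ) ⊢ (q1, aaa, BZ) ⊢ (q0, aa, YBZ) ⊢ (q1, a, BZ) ⊢ (q0, ε, YBZ)
All input consumed; stack is YBZ, not empty, and no further ε-move applies.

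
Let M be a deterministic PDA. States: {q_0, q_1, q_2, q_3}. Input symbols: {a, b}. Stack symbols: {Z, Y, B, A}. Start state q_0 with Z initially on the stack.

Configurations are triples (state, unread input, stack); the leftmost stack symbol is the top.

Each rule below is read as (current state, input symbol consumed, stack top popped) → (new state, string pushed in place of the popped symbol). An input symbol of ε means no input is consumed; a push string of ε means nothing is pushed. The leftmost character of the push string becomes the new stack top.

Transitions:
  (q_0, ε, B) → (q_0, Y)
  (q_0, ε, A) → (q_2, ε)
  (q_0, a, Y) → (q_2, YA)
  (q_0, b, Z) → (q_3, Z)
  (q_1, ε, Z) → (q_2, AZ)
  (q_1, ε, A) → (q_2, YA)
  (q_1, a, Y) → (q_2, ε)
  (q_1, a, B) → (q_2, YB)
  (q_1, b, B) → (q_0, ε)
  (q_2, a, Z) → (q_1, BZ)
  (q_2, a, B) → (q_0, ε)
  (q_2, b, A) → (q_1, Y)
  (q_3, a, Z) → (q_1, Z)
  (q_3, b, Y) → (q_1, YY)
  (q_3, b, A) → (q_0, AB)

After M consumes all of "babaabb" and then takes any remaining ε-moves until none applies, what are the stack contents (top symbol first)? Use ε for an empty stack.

(q_0, babaabb, Z) ⊢ (q_3, abaabb, Z) ⊢ (q_1, baabb, Z) ⊢ (q_2, baabb, AZ) ⊢ (q_1, aabb, YZ) ⊢ (q_2, abb, Z) ⊢ (q_1, bb, BZ) ⊢ (q_0, b, Z) ⊢ (q_3, ε, Z)
All input consumed in state q_3 with stack Z.

Z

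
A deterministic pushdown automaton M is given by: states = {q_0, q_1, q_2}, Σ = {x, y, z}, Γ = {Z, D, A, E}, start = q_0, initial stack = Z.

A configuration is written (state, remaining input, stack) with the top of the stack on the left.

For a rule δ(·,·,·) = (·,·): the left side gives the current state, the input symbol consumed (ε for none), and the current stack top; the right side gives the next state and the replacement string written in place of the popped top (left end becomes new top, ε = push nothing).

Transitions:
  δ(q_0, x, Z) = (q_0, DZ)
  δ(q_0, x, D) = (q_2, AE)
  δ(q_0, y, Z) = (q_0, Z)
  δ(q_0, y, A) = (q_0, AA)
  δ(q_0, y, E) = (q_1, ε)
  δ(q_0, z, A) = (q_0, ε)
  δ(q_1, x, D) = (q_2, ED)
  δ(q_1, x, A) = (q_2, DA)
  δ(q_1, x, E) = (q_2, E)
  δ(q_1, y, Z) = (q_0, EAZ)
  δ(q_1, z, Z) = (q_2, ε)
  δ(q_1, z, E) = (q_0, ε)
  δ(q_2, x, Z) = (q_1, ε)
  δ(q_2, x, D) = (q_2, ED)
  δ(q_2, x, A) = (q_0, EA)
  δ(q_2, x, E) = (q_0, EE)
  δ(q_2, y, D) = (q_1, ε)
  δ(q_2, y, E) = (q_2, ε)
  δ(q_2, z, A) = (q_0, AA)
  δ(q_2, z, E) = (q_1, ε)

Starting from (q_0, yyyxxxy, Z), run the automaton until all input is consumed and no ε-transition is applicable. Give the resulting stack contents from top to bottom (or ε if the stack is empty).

(q_0, yyyxxxy, Z) ⊢ (q_0, yyxxxy, Z) ⊢ (q_0, yxxxy, Z) ⊢ (q_0, xxxy, Z) ⊢ (q_0, xxy, DZ) ⊢ (q_2, xy, AEZ) ⊢ (q_0, y, EAEZ) ⊢ (q_1, ε, AEZ)
All input consumed in state q_1 with stack AEZ.

AEZ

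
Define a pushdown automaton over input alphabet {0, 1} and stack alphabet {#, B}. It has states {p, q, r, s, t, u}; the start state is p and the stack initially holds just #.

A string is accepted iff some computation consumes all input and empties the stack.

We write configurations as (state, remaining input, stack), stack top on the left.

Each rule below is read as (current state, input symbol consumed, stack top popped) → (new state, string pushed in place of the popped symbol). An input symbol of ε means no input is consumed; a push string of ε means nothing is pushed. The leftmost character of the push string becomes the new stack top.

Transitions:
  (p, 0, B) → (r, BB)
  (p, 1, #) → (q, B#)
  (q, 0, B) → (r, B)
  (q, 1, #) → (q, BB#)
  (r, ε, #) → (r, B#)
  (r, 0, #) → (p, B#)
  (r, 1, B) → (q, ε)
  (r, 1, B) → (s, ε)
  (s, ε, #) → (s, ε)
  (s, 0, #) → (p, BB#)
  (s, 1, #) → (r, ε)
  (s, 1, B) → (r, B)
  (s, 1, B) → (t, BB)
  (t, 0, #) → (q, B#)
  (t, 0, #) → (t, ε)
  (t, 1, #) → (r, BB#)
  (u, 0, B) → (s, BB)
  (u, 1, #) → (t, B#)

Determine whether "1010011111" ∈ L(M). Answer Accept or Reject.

Accept

One accepting computation: (p, 1010011111, #) ⊢ (q, 010011111, B#) ⊢ (r, 10011111, B#) ⊢ (s, 0011111, #) ⊢ (p, 011111, BB#) ⊢ (r, 11111, BBB#) ⊢ (s, 1111, BB#) ⊢ (r, 111, BB#) ⊢ (s, 11, B#) ⊢ (r, 1, B#) ⊢ (s, ε, #) ⊢ (s, ε, ε)
All input consumed and the stack is empty.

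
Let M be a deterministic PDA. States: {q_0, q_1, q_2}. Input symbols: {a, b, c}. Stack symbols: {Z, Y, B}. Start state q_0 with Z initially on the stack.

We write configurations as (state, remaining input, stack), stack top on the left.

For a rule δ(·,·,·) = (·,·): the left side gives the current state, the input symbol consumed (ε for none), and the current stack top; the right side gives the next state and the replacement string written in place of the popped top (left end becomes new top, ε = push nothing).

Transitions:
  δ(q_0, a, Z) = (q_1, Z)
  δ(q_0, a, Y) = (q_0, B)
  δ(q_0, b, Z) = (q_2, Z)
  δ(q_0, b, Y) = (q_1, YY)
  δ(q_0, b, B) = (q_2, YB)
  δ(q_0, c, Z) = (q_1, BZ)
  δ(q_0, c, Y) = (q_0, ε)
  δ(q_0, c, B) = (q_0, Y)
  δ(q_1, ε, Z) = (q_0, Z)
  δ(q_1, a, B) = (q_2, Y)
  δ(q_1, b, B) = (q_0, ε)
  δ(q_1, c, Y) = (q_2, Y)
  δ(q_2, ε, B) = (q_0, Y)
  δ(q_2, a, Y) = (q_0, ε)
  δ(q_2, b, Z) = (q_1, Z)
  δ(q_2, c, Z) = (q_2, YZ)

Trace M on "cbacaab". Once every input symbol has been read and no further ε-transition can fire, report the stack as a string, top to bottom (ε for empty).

Z

(q_0, cbacaab, Z)
  read c, top Z: go to q_1, push BZ → (q_1, bacaab, BZ)
  read b, top B: go to q_0, push ε → (q_0, acaab, Z)
  read a, top Z: go to q_1, push Z → (q_1, caab, Z)
  ε-move, top Z: go to q_0, push Z → (q_0, caab, Z)
  read c, top Z: go to q_1, push BZ → (q_1, aab, BZ)
  read a, top B: go to q_2, push Y → (q_2, ab, YZ)
  read a, top Y: go to q_0, push ε → (q_0, b, Z)
  read b, top Z: go to q_2, push Z → (q_2, ε, Z)
All input consumed in state q_2 with stack Z.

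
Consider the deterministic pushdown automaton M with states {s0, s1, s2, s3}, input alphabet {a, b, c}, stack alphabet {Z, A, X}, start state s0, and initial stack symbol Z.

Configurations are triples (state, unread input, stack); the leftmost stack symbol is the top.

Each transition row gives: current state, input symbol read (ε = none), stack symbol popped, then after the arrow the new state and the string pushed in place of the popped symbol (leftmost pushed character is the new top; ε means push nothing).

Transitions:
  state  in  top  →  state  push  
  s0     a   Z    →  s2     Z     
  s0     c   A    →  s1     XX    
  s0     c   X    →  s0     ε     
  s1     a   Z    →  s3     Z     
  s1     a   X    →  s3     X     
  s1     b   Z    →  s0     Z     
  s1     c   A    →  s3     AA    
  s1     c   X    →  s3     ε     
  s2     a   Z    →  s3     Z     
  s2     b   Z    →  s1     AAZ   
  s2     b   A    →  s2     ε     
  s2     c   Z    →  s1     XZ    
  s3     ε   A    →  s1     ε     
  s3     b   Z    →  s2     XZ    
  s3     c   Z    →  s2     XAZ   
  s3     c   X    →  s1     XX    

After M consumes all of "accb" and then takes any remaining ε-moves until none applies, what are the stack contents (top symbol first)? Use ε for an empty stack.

XZ

(s0, accb, Z) ⊢ (s2, ccb, Z) ⊢ (s1, cb, XZ) ⊢ (s3, b, Z) ⊢ (s2, ε, XZ)
All input consumed in state s2 with stack XZ.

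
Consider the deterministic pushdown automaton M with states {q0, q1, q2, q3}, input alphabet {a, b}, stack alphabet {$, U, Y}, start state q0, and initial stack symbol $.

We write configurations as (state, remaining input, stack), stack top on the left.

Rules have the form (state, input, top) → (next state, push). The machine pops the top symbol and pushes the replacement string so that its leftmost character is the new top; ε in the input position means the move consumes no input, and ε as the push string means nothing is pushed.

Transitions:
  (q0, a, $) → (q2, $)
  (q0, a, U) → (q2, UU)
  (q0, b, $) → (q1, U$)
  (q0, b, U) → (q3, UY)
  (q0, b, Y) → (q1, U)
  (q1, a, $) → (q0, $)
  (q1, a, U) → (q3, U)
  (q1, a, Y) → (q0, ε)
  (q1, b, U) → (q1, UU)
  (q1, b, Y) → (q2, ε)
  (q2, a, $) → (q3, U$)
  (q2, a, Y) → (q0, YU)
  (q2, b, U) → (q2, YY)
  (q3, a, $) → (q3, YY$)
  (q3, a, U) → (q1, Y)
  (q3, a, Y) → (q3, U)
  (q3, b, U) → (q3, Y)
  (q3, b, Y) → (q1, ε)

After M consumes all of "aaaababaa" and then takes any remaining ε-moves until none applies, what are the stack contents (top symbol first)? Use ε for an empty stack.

Y$

(q0, aaaababaa, $) ⊢ (q2, aaababaa, $) ⊢ (q3, aababaa, U$) ⊢ (q1, ababaa, Y$) ⊢ (q0, babaa, $) ⊢ (q1, abaa, U$) ⊢ (q3, baa, U$) ⊢ (q3, aa, Y$) ⊢ (q3, a, U$) ⊢ (q1, ε, Y$)
All input consumed in state q1 with stack Y$.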